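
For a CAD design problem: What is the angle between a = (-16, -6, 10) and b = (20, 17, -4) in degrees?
a·b = -462, |a|² = 392, |b|² = 705
cos θ = -462/√276360 ≈ -0.8788
θ ≈ 151.5°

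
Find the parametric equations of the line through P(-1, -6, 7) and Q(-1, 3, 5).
Direction vector d = Q - P = (0, 9, -2)
x = -1, y = -6 + 9t, z = 7 - 2t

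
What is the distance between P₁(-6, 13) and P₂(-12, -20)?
Using the distance formula: d = sqrt((x₂-x₁)² + (y₂-y₁)²)
dx = (-12) - (-6) = -6
dy = (-20) - 13 = -33
d = sqrt((-6)² + (-33)²) = sqrt(36 + 1089) = sqrt(1125) = 33.54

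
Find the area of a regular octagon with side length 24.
For a regular 8-gon with side length s = 24:
Apothem a = s / (2*tan(pi/8)) = 24 / (2*tan(pi/8)) ≈ 28.97056
Perimeter P = 8 * 24 = 192
Area = (1/2) * P * a = (1/2) * 192 * 28.97056 = 2781.17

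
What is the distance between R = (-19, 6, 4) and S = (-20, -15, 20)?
d = √[(-1)² + (-21)² + (16)²] = √698 = 26.42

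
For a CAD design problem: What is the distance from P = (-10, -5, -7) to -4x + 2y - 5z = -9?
d = |(-4)(-10) + 2(-5) + (-5)(-7) - (-9)| / √((-4)² + 2² + (-5)²) = 74/√45 = 11.03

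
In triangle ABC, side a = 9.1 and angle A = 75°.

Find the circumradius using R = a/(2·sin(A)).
R = a/(2·sin(A)) = 9.1/(2·sin(75°))
R = 9.1/(2·0.965926) = 9.1/1.931852 = 4.711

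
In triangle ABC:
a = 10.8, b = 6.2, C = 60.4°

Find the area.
Using A = ½ab·sin(C):
A = ½·10.8·6.2·sin(60.4°) = ½·66.96·0.869495 = 29.11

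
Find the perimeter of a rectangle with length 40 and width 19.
Perimeter = 2 * (length + width)
Perimeter = 2 * (40 + 19)
Perimeter = 2 * 59
Perimeter = 118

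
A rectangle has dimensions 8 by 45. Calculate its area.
Area = length * width
Area = 8 * 45
Area = 360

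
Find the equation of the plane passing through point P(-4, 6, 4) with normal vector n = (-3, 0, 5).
d = n·P = (-3)(-4) + (0)(6) + (5)(4) = 32
Plane: -3x + 5z = 32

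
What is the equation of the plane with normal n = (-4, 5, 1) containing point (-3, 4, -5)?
d = n·P = (-4)(-3) + (5)(4) + (1)(-5) = 27
Plane: -4x + 5y + z = 27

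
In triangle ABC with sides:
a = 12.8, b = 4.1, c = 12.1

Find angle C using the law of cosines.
cos(C) = (a² + b² - c²)/(2ab)
cos(C) = (12.8² + 4.1² - 12.1²)/(2·12.8·4.1) = 34.24/104.96 = 0.326220
C = arccos(0.326220) = 70.96°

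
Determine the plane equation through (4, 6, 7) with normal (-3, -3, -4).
d = n·P = (-3)(4) + (-3)(6) + (-4)(7) = -58
Plane: -3x - 3y - 4z = -58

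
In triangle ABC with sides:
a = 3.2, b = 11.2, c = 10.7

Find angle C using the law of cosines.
cos(C) = (a² + b² - c²)/(2ab)
cos(C) = (3.2² + 11.2² - 10.7²)/(2·3.2·11.2) = 21.19/71.68 = 0.295619
C = arccos(0.295619) = 72.81°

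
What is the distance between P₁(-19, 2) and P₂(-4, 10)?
Using the distance formula: d = sqrt((x₂-x₁)² + (y₂-y₁)²)
dx = (-4) - (-19) = 15
dy = 10 - 2 = 8
d = sqrt(15² + 8²) = sqrt(225 + 64) = sqrt(289) = 17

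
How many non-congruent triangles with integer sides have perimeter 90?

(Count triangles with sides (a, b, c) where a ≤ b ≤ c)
With a ≤ b ≤ c and a + b + c = 90, the triangle inequality a + b > c gives c < 90/2, so c ≤ 44.
Iterate a from 1 to ⌊p/3⌋ = 30; for each a, b ranges from a to ⌊(p−a)/2⌋ with c = p − a − b, keeping only c ≥ b.
Triples: (2, 44, 44), (3, 43, 44), (4, 42, 44), …
Count = 169 triangles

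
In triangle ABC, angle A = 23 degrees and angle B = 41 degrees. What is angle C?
Sum of angles in a triangle = 180 degrees
Third angle = 180 - 23 - 41
Third angle = 116 degrees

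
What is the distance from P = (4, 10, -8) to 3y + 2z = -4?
d = |0(4) + 3(10) + 2(-8) - (-4)| / √(0² + 3² + 2²) = 18/√13 = 4.992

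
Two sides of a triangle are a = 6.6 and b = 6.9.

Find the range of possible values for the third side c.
By the triangle inequality: |a - b| < c < a + b
|6.6 - 6.9| < c < 6.6 + 6.9
0.3 < c < 13.5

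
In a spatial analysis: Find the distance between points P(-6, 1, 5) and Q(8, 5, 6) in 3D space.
d = √[(14)² + (4)² + (1)²] = √213 = 14.59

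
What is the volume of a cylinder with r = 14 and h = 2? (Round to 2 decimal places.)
Volume = pi * r² * h
Volume = pi * 14² * 2
Volume = pi * 196 * 2
Volume = pi * 392
Volume = 1231.50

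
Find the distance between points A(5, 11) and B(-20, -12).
Using the distance formula: d = sqrt((x₂-x₁)² + (y₂-y₁)²)
dx = (-20) - 5 = -25
dy = (-12) - 11 = -23
d = sqrt((-25)² + (-23)²) = sqrt(625 + 529) = sqrt(1154) = 33.97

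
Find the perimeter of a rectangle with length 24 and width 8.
Perimeter = 2 * (length + width)
Perimeter = 2 * (24 + 8)
Perimeter = 2 * 32
Perimeter = 64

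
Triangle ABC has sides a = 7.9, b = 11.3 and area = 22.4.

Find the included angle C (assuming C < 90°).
Area = ½ab·sin(C)  →  sin(C) = 2·Area/(ab)
sin(C) = 2·22.4/(7.9·11.3) = 0.501848
C = arcsin(0.501848) = 30.12°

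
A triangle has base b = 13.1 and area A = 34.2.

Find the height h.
A = ½bh  →  h = 2A/b
h = 2·34.2/13.1 = 5.221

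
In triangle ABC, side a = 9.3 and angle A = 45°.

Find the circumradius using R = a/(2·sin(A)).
R = a/(2·sin(A)) = 9.3/(2·sin(45°))
R = 9.3/(2·0.707107) = 9.3/1.414214 = 6.576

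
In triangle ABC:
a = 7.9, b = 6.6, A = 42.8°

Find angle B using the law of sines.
sin(B)/b = sin(A)/a
sin(B) = b·sin(A)/a = 6.6·sin(42.8°)/7.9 = 0.567635
B = arcsin(0.567635) = 34.59°  (b ≤ a, so B ≤ A and the acute solution is unique)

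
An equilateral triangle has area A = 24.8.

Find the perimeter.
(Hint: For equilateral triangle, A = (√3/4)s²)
A = (√3/4)s²  →  s² = 4A/√3 = 4·24.8/√3 = 57.2731
s = 7.5679
Perimeter = 3s = 22.7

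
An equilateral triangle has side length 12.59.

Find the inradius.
For an equilateral triangle, r = s/(2√3) where s is the side.
r = 12.59/(2√3) = 12.59/3.464102 = 3.634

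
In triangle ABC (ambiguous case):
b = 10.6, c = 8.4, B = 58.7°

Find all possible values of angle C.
sin(C)/c = sin(B)/b  →  sin(C) = c·sin(B)/b = 8.4·sin(58.7°)/10.6 = 0.677118
C₁ = arcsin(0.677118) = 42.62°,  C₂ = 180° - C₁ = 137.38°
Check C₂: A = 180° - 58.7° - 137.38° = -16.08° ≤ 0, rejected
C = 42.62° (one solution)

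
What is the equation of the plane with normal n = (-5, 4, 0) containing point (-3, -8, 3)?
d = n·P = (-5)(-3) + (4)(-8) + (0)(3) = -17
Plane: -5x + 4y = -17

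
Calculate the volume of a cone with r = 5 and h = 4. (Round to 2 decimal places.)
Volume = (1/3) * pi * r² * h
Volume = (1/3) * pi * 5² * 4
Volume = (1/3) * pi * 25 * 4
Volume = (1/3) * pi * 100
Volume = 104.72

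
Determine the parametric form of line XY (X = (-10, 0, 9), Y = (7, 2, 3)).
Direction vector d = Y - X = (17, 2, -6)
x = -10 + 17t, y = 0 + 2t, z = 9 - 6t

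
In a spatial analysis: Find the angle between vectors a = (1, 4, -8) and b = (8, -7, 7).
a·b = -76, |a|² = 81, |b|² = 162
cos θ = -76/√13122 ≈ -0.6635
θ ≈ 131.6°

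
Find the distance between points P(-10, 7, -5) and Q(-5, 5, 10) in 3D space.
d = √[(5)² + (-2)² + (15)²] = √254 = 15.94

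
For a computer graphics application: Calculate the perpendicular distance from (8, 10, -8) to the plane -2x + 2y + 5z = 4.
d = |(-2)(8) + 2(10) + 5(-8) - (4)| / √((-2)² + 2² + 5²) = 40/√33 = 6.963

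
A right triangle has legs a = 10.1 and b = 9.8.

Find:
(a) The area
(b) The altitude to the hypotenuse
(a) Area = ½ab = ½·10.1·9.8 = 49.49
(b) Hypotenuse c = √(10.1² + 9.8²) = √198.05 = 14.073
    Area = ½·c·h_c  →  h_c = 2·Area/c = 2·49.49/14.073 = 7.033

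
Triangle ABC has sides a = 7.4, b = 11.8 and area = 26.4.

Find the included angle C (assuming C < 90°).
Area = ½ab·sin(C)  →  sin(C) = 2·Area/(ab)
sin(C) = 2·26.4/(7.4·11.8) = 0.604672
C = arcsin(0.604672) = 37.21°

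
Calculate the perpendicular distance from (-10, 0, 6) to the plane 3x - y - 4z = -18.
d = |3(-10) + (-1)(0) + (-4)(6) - (-18)| / √(3² + (-1)² + (-4)²) = 36/√26 = 7.06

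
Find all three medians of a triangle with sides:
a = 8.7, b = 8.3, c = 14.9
Using m_x = ½√(2y² + 2z² - x²):
m_a = ½√(2·8.3² + 2·14.9² - 8.7²) = ½√506.11 = 11.25
m_b = ½√(2·8.7² + 2·14.9² - 8.3²) = ½√526.51 = 11.47
m_c = ½√(2·8.7² + 2·8.3² - 14.9²) = ½√67.15 = 4.097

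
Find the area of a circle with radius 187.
Area = pi * r²
Area = pi * 187²
Area = pi * 34969
Area = 109858.35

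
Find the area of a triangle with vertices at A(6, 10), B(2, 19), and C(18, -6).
Using the coordinate formula: Area = (1/2)|x₁(y₂-y₃) + x₂(y₃-y₁) + x₃(y₁-y₂)|
Area = (1/2)|6(19-(-6)) + 2((-6)-10) + 18(10-19)|
Area = (1/2)|6*25 + 2*(-16) + 18*(-9)|
Area = (1/2)|150 + (-32) + (-162)|
Area = (1/2)*44 = 22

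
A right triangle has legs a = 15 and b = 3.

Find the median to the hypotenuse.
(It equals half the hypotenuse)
Hypotenuse c = √(15² + 3²) = √234 = 15.2971
Median to hypotenuse = c/2 = 7.649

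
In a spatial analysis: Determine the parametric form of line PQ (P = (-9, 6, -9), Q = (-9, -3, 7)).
Direction vector d = Q - P = (0, -9, 16)
x = -9, y = 6 - 9t, z = -9 + 16t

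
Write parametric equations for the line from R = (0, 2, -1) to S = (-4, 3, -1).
Direction vector d = S - R = (-4, 1, 0)
x = 0 - 4t, y = 2 + t, z = -1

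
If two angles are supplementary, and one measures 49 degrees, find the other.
Supplementary angles sum to 180 degrees.
Other angle = 180 - 49
Other angle = 131 degrees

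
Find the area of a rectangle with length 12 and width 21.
Area = length * width
Area = 12 * 21
Area = 252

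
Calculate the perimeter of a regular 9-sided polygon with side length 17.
Perimeter = number of sides * side length
Perimeter = 9 * 17
Perimeter = 153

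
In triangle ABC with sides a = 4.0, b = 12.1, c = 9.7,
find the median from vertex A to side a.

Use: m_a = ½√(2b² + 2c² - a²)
m_a = ½√(2·12.1² + 2·9.7² - 4.0²)
m_a = ½√(292.82 + 188.18 - 16) = ½√465 = 10.78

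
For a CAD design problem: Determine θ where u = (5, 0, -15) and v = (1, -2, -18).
u·v = 275, |u|² = 250, |v|² = 329
cos θ = 275/√82250 ≈ 0.9589
θ ≈ 16.49°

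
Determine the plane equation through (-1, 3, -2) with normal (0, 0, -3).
d = n·P = (0)(-1) + (0)(3) + (-3)(-2) = 6
Plane: -3z = 6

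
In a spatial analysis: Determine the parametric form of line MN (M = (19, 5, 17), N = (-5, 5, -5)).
Direction vector d = N - M = (-24, 0, -22)
x = 19 - 24t, y = 5, z = 17 - 22t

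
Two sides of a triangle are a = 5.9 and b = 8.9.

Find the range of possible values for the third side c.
By the triangle inequality: |a - b| < c < a + b
|5.9 - 8.9| < c < 5.9 + 8.9
3 < c < 14.8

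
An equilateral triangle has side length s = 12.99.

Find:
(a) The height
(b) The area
(a) Height h = s·√3/2 = 12.99·√3/2 = 11.25
(b) Area = (√3/4)·s² = (√3/4)·12.99² = (√3/4)·168.74 = 73.07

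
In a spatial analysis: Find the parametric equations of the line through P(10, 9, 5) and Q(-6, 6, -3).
Direction vector d = Q - P = (-16, -3, -8)
x = 10 - 16t, y = 9 - 3t, z = 5 - 8t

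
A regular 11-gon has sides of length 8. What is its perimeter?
Perimeter = number of sides * side length
Perimeter = 11 * 8
Perimeter = 88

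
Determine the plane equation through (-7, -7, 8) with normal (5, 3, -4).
d = n·P = (5)(-7) + (3)(-7) + (-4)(8) = -88
Plane: 5x + 3y - 4z = -88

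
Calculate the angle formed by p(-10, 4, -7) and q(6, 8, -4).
p·q = 0, |p|² = 165, |q|² = 116
cos θ = 0/√19140 ≈ 0.0
θ ≈ 90.0°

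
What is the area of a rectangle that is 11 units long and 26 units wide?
Area = length * width
Area = 11 * 26
Area = 286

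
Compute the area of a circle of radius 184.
Area = pi * r²
Area = pi * 184²
Area = pi * 33856
Area = 106361.76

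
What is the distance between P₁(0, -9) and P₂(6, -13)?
Using the distance formula: d = sqrt((x₂-x₁)² + (y₂-y₁)²)
dx = 6 - 0 = 6
dy = (-13) - (-9) = -4
d = sqrt(6² + (-4)²) = sqrt(36 + 16) = sqrt(52) = 7.21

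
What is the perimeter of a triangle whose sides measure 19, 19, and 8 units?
Perimeter = sum of all sides
Perimeter = 19 + 19 + 8
Perimeter = 46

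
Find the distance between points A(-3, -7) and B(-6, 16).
Using the distance formula: d = sqrt((x₂-x₁)² + (y₂-y₁)²)
dx = (-6) - (-3) = -3
dy = 16 - (-7) = 23
d = sqrt((-3)² + 23²) = sqrt(9 + 529) = sqrt(538) = 23.19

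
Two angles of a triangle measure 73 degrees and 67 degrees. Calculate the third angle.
Sum of angles in a triangle = 180 degrees
Third angle = 180 - 73 - 67
Third angle = 40 degrees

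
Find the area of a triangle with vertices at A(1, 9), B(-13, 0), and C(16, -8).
Using the coordinate formula: Area = (1/2)|x₁(y₂-y₃) + x₂(y₃-y₁) + x₃(y₁-y₂)|
Area = (1/2)|1(0-(-8)) + (-13)((-8)-9) + 16(9-0)|
Area = (1/2)|1*8 + (-13)*(-17) + 16*9|
Area = (1/2)|8 + 221 + 144|
Area = (1/2)*373 = 186.50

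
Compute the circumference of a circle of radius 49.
Circumference = 2 * pi * r
Circumference = 2 * pi * 49
Circumference = 307.88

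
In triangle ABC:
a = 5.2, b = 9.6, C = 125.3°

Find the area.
Using A = ½ab·sin(C):
A = ½·5.2·9.6·sin(125.3°) = ½·49.92·0.816138 = 20.37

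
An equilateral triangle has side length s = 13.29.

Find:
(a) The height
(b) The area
(a) Height h = s·√3/2 = 13.29·√3/2 = 11.51
(b) Area = (√3/4)·s² = (√3/4)·13.29² = (√3/4)·176.624 = 76.48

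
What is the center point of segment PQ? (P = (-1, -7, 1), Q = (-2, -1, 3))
Midpoint = ((-1-2)/2, (-7-1)/2, (1+3)/2) = (-1.5, -4, 2)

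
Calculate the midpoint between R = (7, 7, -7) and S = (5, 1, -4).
Midpoint = ((7+5)/2, (7+1)/2, (-7-4)/2) = (6, 4, -5.5)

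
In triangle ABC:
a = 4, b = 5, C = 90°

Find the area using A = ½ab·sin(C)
A = ½·4·5·sin(90°) = ½·20·1.000000 = 10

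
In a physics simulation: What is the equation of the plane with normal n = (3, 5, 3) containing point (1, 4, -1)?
d = n·P = (3)(1) + (5)(4) + (3)(-1) = 20
Plane: 3x + 5y + 3z = 20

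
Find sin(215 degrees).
sin(215 degrees) = -0.5736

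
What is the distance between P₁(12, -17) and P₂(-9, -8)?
Using the distance formula: d = sqrt((x₂-x₁)² + (y₂-y₁)²)
dx = (-9) - 12 = -21
dy = (-8) - (-17) = 9
d = sqrt((-21)² + 9²) = sqrt(441 + 81) = sqrt(522) = 22.85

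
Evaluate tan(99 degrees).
tan(99 degrees) = -6.3138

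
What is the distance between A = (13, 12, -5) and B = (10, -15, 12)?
d = √[(-3)² + (-27)² + (17)²] = √1027 = 32.05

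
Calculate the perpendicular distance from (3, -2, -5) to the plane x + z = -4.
d = |1(3) + 0(-2) + 1(-5) - (-4)| / √(1² + 0² + 1²) = 2/√2 = 1.414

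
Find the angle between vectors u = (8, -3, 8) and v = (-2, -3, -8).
u·v = -71, |u|² = 137, |v|² = 77
cos θ = -71/√10549 ≈ -0.6913
θ ≈ 133.7°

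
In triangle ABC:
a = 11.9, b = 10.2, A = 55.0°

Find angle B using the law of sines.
sin(B)/b = sin(A)/a
sin(B) = b·sin(A)/a = 10.2·sin(55.0°)/11.9 = 0.702130
B = arcsin(0.702130) = 44.6°  (b ≤ a, so B ≤ A and the acute solution is unique)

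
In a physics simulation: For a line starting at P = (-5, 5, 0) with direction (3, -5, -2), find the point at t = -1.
P(-1) = (-5 + 3(-1), 5 + (-5)(-1), 0 + (-2)(-1)) = (-8, 10, 2)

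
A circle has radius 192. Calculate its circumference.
Circumference = 2 * pi * r
Circumference = 2 * pi * 192
Circumference = 1206.37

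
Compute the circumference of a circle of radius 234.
Circumference = 2 * pi * r
Circumference = 2 * pi * 234
Circumference = 1470.27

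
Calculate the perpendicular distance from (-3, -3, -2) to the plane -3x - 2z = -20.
d = |(-3)(-3) + 0(-3) + (-2)(-2) - (-20)| / √((-3)² + 0² + (-2)²) = 33/√13 = 9.153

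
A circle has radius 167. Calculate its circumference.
Circumference = 2 * pi * r
Circumference = 2 * pi * 167
Circumference = 1049.29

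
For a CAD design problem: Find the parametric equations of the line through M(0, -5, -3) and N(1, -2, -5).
Direction vector d = N - M = (1, 3, -2)
x = 0 + t, y = -5 + 3t, z = -3 - 2t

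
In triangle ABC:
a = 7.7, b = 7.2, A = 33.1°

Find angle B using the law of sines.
sin(B)/b = sin(A)/a
sin(B) = b·sin(A)/a = 7.2·sin(33.1°)/7.7 = 0.510641
B = arcsin(0.510641) = 30.71°  (b ≤ a, so B ≤ A and the acute solution is unique)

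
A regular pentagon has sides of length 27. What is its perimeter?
Perimeter = number of sides * side length
Perimeter = 5 * 27
Perimeter = 135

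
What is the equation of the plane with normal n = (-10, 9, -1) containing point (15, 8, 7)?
d = n·P = (-10)(15) + (9)(8) + (-1)(7) = -85
Plane: -10x + 9y - z = -85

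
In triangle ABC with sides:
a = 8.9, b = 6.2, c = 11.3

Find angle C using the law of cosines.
cos(C) = (a² + b² - c²)/(2ab)
cos(C) = (8.9² + 6.2² - 11.3²)/(2·8.9·6.2) = -10.04/110.36 = -0.090975
C = arccos(-0.090975) = 95.22°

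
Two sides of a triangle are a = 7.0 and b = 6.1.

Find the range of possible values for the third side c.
By the triangle inequality: |a - b| < c < a + b
|7.0 - 6.1| < c < 7.0 + 6.1
0.9 < c < 13.1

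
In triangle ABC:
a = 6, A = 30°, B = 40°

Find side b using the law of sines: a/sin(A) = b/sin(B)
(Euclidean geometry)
b = a·sin(B)/sin(A) = 6·sin(40°)/sin(30°)
b = 6·0.642788/0.500000 = 7.713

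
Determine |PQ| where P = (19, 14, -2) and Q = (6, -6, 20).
d = √[(-13)² + (-20)² + (22)²] = √1053 = 32.45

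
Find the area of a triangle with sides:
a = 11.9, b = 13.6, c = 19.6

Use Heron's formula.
s = (a+b+c)/2 = (11.9+13.6+19.6)/2 = 22.55
A = √(s(s-a)(s-b)(s-c)) = √(22.55·10.65·8.95·2.95)
A = √6340.76 = 79.63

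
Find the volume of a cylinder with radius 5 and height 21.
Volume = pi * r² * h
Volume = pi * 5² * 21
Volume = pi * 25 * 21
Volume = pi * 525
Volume = 1649.34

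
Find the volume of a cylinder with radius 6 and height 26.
Volume = pi * r² * h
Volume = pi * 6² * 26
Volume = pi * 36 * 26
Volume = pi * 936
Volume = 2940.53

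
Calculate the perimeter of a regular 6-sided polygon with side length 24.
Perimeter = number of sides * side length
Perimeter = 6 * 24
Perimeter = 144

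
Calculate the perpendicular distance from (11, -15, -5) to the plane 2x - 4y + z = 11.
d = |2(11) + (-4)(-15) + 1(-5) - (11)| / √(2² + (-4)² + 1²) = 66/√21 = 14.4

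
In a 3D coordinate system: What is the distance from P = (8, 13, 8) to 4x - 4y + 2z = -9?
d = |4(8) + (-4)(13) + 2(8) - (-9)| / √(4² + (-4)² + 2²) = 5/√36 = 0.8333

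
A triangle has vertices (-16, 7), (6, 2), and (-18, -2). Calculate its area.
Using the coordinate formula: Area = (1/2)|x₁(y₂-y₃) + x₂(y₃-y₁) + x₃(y₁-y₂)|
Area = (1/2)|(-16)(2-(-2)) + 6((-2)-7) + (-18)(7-2)|
Area = (1/2)|(-16)*4 + 6*(-9) + (-18)*5|
Area = (1/2)|(-64) + (-54) + (-90)|
Area = (1/2)*208 = 104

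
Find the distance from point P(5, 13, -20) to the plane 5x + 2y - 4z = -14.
d = |5(5) + 2(13) + (-4)(-20) - (-14)| / √(5² + 2² + (-4)²) = 145/√45 = 21.62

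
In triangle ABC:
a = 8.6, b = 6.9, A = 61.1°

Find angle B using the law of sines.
sin(B)/b = sin(A)/a
sin(B) = b·sin(A)/a = 6.9·sin(61.1°)/8.6 = 0.702408
B = arcsin(0.702408) = 44.62°  (b ≤ a, so B ≤ A and the acute solution is unique)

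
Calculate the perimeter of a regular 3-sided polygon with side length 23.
Perimeter = number of sides * side length
Perimeter = 3 * 23
Perimeter = 69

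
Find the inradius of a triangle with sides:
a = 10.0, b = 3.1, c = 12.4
s = (a+b+c)/2 = (10.0+3.1+12.4)/2 = 12.75
Area = √(s(s-a)(s-b)(s-c)) = √(12.75·2.75·9.65·0.35) = 10.8823
r = Area/s = 10.8823/12.75 = 0.8535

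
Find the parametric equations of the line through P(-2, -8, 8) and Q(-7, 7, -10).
Direction vector d = Q - P = (-5, 15, -18)
x = -2 - 5t, y = -8 + 15t, z = 8 - 18t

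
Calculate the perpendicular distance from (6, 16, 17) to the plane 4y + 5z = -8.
d = |0(6) + 4(16) + 5(17) - (-8)| / √(0² + 4² + 5²) = 157/√41 = 24.52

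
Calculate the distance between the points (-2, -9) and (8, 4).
Using the distance formula: d = sqrt((x₂-x₁)² + (y₂-y₁)²)
dx = 8 - (-2) = 10
dy = 4 - (-9) = 13
d = sqrt(10² + 13²) = sqrt(100 + 169) = sqrt(269) = 16.40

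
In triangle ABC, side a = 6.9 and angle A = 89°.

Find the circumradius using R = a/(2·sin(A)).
R = a/(2·sin(A)) = 6.9/(2·sin(89°))
R = 6.9/(2·0.999848) = 6.9/1.999695 = 3.451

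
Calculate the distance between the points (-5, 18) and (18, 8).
Using the distance formula: d = sqrt((x₂-x₁)² + (y₂-y₁)²)
dx = 18 - (-5) = 23
dy = 8 - 18 = -10
d = sqrt(23² + (-10)²) = sqrt(529 + 100) = sqrt(629) = 25.08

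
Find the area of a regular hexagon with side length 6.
For a regular 6-gon with side length s = 6:
Apothem a = s / (2*tan(pi/6)) = 6 / (2*tan(pi/6)) ≈ 5.1962
Perimeter P = 6 * 6 = 36
Area = (1/2) * P * a = (1/2) * 36 * 5.1962 = 93.53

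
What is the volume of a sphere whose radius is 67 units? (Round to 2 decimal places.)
Volume = (4/3) * pi * r³
Volume = (4/3) * pi * 67³
Volume = (4/3) * pi * 300763
Volume = 1259833.11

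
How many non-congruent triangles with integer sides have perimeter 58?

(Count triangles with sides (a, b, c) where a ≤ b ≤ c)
With a ≤ b ≤ c and a + b + c = 58, the triangle inequality a + b > c gives c < 58/2, so c ≤ 28.
Iterate a from 1 to ⌊p/3⌋ = 19; for each a, b ranges from a to ⌊(p−a)/2⌋ with c = p − a − b, keeping only c ≥ b.
Triples: (2, 28, 28), (3, 27, 28), (4, 26, 28), …
Count = 70 triangles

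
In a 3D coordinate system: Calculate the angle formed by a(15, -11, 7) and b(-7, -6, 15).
a·b = 66, |a|² = 395, |b|² = 310
cos θ = 66/√122450 ≈ 0.1886
θ ≈ 79.13°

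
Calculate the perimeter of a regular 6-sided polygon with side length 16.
Perimeter = number of sides * side length
Perimeter = 6 * 16
Perimeter = 96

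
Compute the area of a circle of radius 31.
Area = pi * r²
Area = pi * 31²
Area = pi * 961
Area = 3019.07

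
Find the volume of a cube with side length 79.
Volume = s³
Volume = 79³
Volume = 493039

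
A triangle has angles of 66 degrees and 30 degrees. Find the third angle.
Sum of angles in a triangle = 180 degrees
Third angle = 180 - 66 - 30
Third angle = 84 degrees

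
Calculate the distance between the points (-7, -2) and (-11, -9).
Using the distance formula: d = sqrt((x₂-x₁)² + (y₂-y₁)²)
dx = (-11) - (-7) = -4
dy = (-9) - (-2) = -7
d = sqrt((-4)² + (-7)²) = sqrt(16 + 49) = sqrt(65) = 8.06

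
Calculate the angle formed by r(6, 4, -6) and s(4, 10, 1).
r·s = 58, |r|² = 88, |s|² = 117
cos θ = 58/√10296 ≈ 0.5716
θ ≈ 55.14°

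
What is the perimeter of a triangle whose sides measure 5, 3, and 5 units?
Perimeter = sum of all sides
Perimeter = 5 + 3 + 5
Perimeter = 13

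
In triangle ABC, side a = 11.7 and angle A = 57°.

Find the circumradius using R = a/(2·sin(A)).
R = a/(2·sin(A)) = 11.7/(2·sin(57°))
R = 11.7/(2·0.838671) = 11.7/1.677341 = 6.975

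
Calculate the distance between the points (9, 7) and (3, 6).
Using the distance formula: d = sqrt((x₂-x₁)² + (y₂-y₁)²)
dx = 3 - 9 = -6
dy = 6 - 7 = -1
d = sqrt((-6)² + (-1)²) = sqrt(36 + 1) = sqrt(37) = 6.08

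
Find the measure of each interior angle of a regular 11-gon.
Interior angle of a regular n-gon = (n-2)*180/n
Interior angle = (11-2)*180/11
Interior angle = 9*180/11
Interior angle = 1620/11
Interior angle = 147.27 degrees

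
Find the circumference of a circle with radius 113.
Circumference = 2 * pi * r
Circumference = 2 * pi * 113
Circumference = 710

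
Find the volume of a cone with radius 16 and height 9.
Volume = (1/3) * pi * r² * h
Volume = (1/3) * pi * 16² * 9
Volume = (1/3) * pi * 256 * 9
Volume = (1/3) * pi * 2304
Volume = 2412.74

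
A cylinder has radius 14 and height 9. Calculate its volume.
Volume = pi * r² * h
Volume = pi * 14² * 9
Volume = pi * 196 * 9
Volume = pi * 1764
Volume = 5541.77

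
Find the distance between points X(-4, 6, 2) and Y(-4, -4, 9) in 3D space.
d = √[(0)² + (-10)² + (7)²] = √149 = 12.21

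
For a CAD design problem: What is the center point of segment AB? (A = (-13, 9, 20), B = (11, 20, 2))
Midpoint = ((-13+11)/2, (9+20)/2, (20+2)/2) = (-1, 14.5, 11)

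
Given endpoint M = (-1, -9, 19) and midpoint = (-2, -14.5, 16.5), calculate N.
N = (2×(-2) - (-1), 2×(-14.5) - (-9), 2×16.5 - 19) = (-3, -20, 14)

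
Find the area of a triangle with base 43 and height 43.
Area = (1/2) * base * height
Area = (1/2) * 43 * 43
Area = 924.50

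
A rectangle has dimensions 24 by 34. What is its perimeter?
Perimeter = 2 * (length + width)
Perimeter = 2 * (24 + 34)
Perimeter = 2 * 58
Perimeter = 116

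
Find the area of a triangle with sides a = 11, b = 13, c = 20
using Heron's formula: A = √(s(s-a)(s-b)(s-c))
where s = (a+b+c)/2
s = (11+13+20)/2 = 22
A = √(22·11·9·2) = √4356 = 66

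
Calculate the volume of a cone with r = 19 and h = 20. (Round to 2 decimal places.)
Volume = (1/3) * pi * r² * h
Volume = (1/3) * pi * 19² * 20
Volume = (1/3) * pi * 361 * 20
Volume = (1/3) * pi * 7220
Volume = 7560.77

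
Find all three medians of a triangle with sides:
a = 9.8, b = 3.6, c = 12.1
Using m_x = ½√(2y² + 2z² - x²):
m_a = ½√(2·3.6² + 2·12.1² - 9.8²) = ½√222.7 = 7.462
m_b = ½√(2·9.8² + 2·12.1² - 3.6²) = ½√471.94 = 10.86
m_c = ½√(2·9.8² + 2·3.6² - 12.1²) = ½√71.59 = 4.231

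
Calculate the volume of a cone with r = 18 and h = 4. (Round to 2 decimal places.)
Volume = (1/3) * pi * r² * h
Volume = (1/3) * pi * 18² * 4
Volume = (1/3) * pi * 324 * 4
Volume = (1/3) * pi * 1296
Volume = 1357.17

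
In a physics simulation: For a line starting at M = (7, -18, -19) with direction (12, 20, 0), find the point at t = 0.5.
P(0.5) = (7 + 12(0.5), -18 + 20(0.5), -19 + 0(0.5)) = (13, -8, -19)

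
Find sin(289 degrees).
sin(289 degrees) = -0.9455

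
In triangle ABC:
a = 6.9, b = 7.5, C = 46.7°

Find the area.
Using A = ½ab·sin(C):
A = ½·6.9·7.5·sin(46.7°) = ½·51.75·0.727773 = 18.83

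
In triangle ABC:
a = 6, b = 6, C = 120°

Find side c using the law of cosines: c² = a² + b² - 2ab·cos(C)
c² = 6² + 6² - 2·6·6·cos(120°)
c² = 36 + 36 - 72·-0.5000 = 108
c = √108 = 10.39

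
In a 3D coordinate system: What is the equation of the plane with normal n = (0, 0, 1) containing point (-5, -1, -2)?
d = n·P = (0)(-5) + (0)(-1) + (1)(-2) = -2
Plane: z = -2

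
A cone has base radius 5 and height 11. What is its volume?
Volume = (1/3) * pi * r² * h
Volume = (1/3) * pi * 5² * 11
Volume = (1/3) * pi * 25 * 11
Volume = (1/3) * pi * 275
Volume = 287.98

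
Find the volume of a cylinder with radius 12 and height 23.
Volume = pi * r² * h
Volume = pi * 12² * 23
Volume = pi * 144 * 23
Volume = pi * 3312
Volume = 10404.95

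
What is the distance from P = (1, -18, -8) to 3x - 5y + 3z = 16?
d = |3(1) + (-5)(-18) + 3(-8) - (16)| / √(3² + (-5)² + 3²) = 53/√43 = 8.082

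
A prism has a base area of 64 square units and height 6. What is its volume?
Volume = base area * height
Volume = 64 * 6
Volume = 384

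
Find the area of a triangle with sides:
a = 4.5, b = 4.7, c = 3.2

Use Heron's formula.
s = (a+b+c)/2 = (4.5+4.7+3.2)/2 = 6.2
A = √(s(s-a)(s-b)(s-c)) = √(6.2·1.7·1.5·3)
A = √47.43 = 6.887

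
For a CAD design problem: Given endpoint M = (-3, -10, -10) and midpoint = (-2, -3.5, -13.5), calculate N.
N = (2×(-2) - (-3), 2×(-3.5) - (-10), 2×(-13.5) - (-10)) = (-1, 3, -17)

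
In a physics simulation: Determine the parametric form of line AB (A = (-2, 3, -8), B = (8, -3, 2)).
Direction vector d = B - A = (10, -6, 10)
x = -2 + 10t, y = 3 - 6t, z = -8 + 10t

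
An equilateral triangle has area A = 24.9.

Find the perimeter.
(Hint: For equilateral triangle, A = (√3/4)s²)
A = (√3/4)s²  →  s² = 4A/√3 = 4·24.9/√3 = 57.5041
s = 7.58314
Perimeter = 3s = 22.75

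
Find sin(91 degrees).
sin(91 degrees) = 0.9998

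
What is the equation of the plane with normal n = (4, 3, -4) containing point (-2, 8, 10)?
d = n·P = (4)(-2) + (3)(8) + (-4)(10) = -24
Plane: 4x + 3y - 4z = -24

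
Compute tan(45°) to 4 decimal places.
tan(45 degrees) = 1
Decimal approximation: 1.0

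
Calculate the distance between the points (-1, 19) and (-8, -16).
Using the distance formula: d = sqrt((x₂-x₁)² + (y₂-y₁)²)
dx = (-8) - (-1) = -7
dy = (-16) - 19 = -35
d = sqrt((-7)² + (-35)²) = sqrt(49 + 1225) = sqrt(1274) = 35.69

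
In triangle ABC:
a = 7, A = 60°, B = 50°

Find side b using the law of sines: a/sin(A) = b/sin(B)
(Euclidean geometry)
b = a·sin(B)/sin(A) = 7·sin(50°)/sin(60°)
b = 7·0.766044/0.866025 = 6.192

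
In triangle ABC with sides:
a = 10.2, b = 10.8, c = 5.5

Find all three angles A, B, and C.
By the law of cosines:
cos(A) = (b² + c² - a²)/(2bc) = 0.360690  →  A = 68.86°
cos(B) = (a² + c² - b²)/(2ac) = 0.157308  →  B = 80.95°
cos(C) = (a² + b² - c²)/(2ab) = 0.864334  →  C = 30.19°
Check: A + B + C = 180.0° ✓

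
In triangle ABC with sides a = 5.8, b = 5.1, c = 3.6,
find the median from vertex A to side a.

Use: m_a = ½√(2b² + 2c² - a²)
m_a = ½√(2·5.1² + 2·3.6² - 5.8²)
m_a = ½√(52.02 + 25.92 - 33.64) = ½√44.3 = 3.328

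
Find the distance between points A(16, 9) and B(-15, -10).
Using the distance formula: d = sqrt((x₂-x₁)² + (y₂-y₁)²)
dx = (-15) - 16 = -31
dy = (-10) - 9 = -19
d = sqrt((-31)² + (-19)²) = sqrt(961 + 361) = sqrt(1322) = 36.36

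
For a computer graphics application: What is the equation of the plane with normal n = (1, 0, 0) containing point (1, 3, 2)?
d = n·P = (1)(1) + (0)(3) + (0)(2) = 1
Plane: x = 1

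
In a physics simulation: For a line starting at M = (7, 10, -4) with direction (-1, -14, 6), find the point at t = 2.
P(2) = (7 + (-1)(2), 10 + (-14)(2), -4 + 6(2)) = (5, -18, 8)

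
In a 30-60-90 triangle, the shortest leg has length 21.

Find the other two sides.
Long leg = 21√3 = 36.37, Hypotenuse = 42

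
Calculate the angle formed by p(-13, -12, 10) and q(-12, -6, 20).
p·q = 428, |p|² = 413, |q|² = 580
cos θ = 428/√239540 ≈ 0.8745
θ ≈ 29.02°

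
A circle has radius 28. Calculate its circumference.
Circumference = 2 * pi * r
Circumference = 2 * pi * 28
Circumference = 175.93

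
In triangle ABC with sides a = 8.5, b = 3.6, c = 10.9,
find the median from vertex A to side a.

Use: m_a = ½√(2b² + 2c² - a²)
m_a = ½√(2·3.6² + 2·10.9² - 8.5²)
m_a = ½√(25.92 + 237.62 - 72.25) = ½√191.29 = 6.915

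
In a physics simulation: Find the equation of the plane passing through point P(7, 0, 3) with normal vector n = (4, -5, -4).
d = n·P = (4)(7) + (-5)(0) + (-4)(3) = 16
Plane: 4x - 5y - 4z = 16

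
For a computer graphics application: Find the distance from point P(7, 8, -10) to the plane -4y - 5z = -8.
d = |0(7) + (-4)(8) + (-5)(-10) - (-8)| / √(0² + (-4)² + (-5)²) = 26/√41 = 4.061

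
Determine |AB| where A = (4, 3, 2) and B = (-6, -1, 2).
d = √[(-10)² + (-4)² + (0)²] = √116 = 10.77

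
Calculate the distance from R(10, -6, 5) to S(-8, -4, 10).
d = √[(-18)² + (2)² + (5)²] = √353 = 18.79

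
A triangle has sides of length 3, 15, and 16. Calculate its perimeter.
Perimeter = sum of all sides
Perimeter = 3 + 15 + 16
Perimeter = 34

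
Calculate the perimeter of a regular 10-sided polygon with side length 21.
Perimeter = number of sides * side length
Perimeter = 10 * 21
Perimeter = 210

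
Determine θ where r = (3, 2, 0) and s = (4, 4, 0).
r·s = 20, |r|² = 13, |s|² = 32
cos θ = 20/√416 ≈ 0.9806
θ ≈ 11.31°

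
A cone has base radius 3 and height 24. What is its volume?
Volume = (1/3) * pi * r² * h
Volume = (1/3) * pi * 3² * 24
Volume = (1/3) * pi * 9 * 24
Volume = (1/3) * pi * 216
Volume = 226.19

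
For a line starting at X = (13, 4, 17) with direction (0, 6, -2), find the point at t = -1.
P(-1) = (13 + 0(-1), 4 + 6(-1), 17 + (-2)(-1)) = (13, -2, 19)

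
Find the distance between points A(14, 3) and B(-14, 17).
Using the distance formula: d = sqrt((x₂-x₁)² + (y₂-y₁)²)
dx = (-14) - 14 = -28
dy = 17 - 3 = 14
d = sqrt((-28)² + 14²) = sqrt(784 + 196) = sqrt(980) = 31.30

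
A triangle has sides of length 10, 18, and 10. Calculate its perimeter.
Perimeter = sum of all sides
Perimeter = 10 + 18 + 10
Perimeter = 38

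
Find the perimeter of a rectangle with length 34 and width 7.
Perimeter = 2 * (length + width)
Perimeter = 2 * (34 + 7)
Perimeter = 2 * 41
Perimeter = 82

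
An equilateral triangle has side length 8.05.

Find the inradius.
For an equilateral triangle, r = s/(2√3) where s is the side.
r = 8.05/(2√3) = 8.05/3.464102 = 2.324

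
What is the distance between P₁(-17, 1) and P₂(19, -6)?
Using the distance formula: d = sqrt((x₂-x₁)² + (y₂-y₁)²)
dx = 19 - (-17) = 36
dy = (-6) - 1 = -7
d = sqrt(36² + (-7)²) = sqrt(1296 + 49) = sqrt(1345) = 36.67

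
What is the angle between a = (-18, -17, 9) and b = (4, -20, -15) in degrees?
a·b = 133, |a|² = 694, |b|² = 641
cos θ = 133/√444854 ≈ 0.1994
θ ≈ 78.5°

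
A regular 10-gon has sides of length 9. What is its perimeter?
Perimeter = number of sides * side length
Perimeter = 10 * 9
Perimeter = 90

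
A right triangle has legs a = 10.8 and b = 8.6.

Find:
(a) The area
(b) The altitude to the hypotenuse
(a) Area = ½ab = ½·10.8·8.6 = 46.44
(b) Hypotenuse c = √(10.8² + 8.6²) = √190.6 = 13.8058
    Area = ½·c·h_c  →  h_c = 2·Area/c = 2·46.44/13.8058 = 6.728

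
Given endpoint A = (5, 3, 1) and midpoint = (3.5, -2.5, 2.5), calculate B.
B = (2×3.5 - 5, 2×(-2.5) - 3, 2×2.5 - 1) = (2, -8, 4)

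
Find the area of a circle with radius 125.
Area = pi * r²
Area = pi * 125²
Area = pi * 15625
Area = 49087.39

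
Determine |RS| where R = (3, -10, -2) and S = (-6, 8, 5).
d = √[(-9)² + (18)² + (7)²] = √454 = 21.31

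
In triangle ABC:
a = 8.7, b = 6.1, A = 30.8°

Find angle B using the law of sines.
sin(B)/b = sin(A)/a
sin(B) = b·sin(A)/a = 6.1·sin(30.8°)/8.7 = 0.359019
B = arcsin(0.359019) = 21.04°  (b ≤ a, so B ≤ A and the acute solution is unique)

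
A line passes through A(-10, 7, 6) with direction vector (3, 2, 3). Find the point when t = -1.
P(-1) = (-10 + 3(-1), 7 + 2(-1), 6 + 3(-1)) = (-13, 5, 3)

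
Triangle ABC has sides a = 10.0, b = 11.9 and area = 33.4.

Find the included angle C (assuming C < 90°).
Area = ½ab·sin(C)  →  sin(C) = 2·Area/(ab)
sin(C) = 2·33.4/(10.0·11.9) = 0.561345
C = arcsin(0.561345) = 34.15°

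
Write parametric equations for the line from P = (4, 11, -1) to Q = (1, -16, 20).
Direction vector d = Q - P = (-3, -27, 21)
x = 4 - 3t, y = 11 - 27t, z = -1 + 21t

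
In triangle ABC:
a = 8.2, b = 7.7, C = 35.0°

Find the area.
Using A = ½ab·sin(C):
A = ½·8.2·7.7·sin(35.0°) = ½·63.14·0.573576 = 18.11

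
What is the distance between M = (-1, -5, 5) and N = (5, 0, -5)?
d = √[(6)² + (5)² + (-10)²] = √161 = 12.69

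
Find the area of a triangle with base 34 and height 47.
Area = (1/2) * base * height
Area = (1/2) * 34 * 47
Area = 799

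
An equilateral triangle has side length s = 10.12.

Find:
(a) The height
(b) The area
(a) Height h = s·√3/2 = 10.12·√3/2 = 8.764
(b) Area = (√3/4)·s² = (√3/4)·10.12² = (√3/4)·102.414 = 44.35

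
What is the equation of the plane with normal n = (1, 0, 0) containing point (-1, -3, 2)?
d = n·P = (1)(-1) + (0)(-3) + (0)(2) = -1
Plane: x = -1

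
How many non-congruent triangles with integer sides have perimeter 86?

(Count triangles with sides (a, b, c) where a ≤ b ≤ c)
With a ≤ b ≤ c and a + b + c = 86, the triangle inequality a + b > c gives c < 86/2, so c ≤ 42.
Iterate a from 1 to ⌊p/3⌋ = 28; for each a, b ranges from a to ⌊(p−a)/2⌋ with c = p − a − b, keeping only c ≥ b.
Triples: (2, 42, 42), (3, 41, 42), (4, 40, 42), …
Count = 154 triangles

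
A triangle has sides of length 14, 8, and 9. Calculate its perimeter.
Perimeter = sum of all sides
Perimeter = 14 + 8 + 9
Perimeter = 31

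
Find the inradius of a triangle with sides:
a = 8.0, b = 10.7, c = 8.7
s = (a+b+c)/2 = (8.0+10.7+8.7)/2 = 13.7
Area = √(s(s-a)(s-b)(s-c)) = √(13.7·5.7·3·5) = 34.225
r = Area/s = 34.225/13.7 = 2.498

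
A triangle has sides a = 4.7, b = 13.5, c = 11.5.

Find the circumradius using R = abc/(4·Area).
s = (a+b+c)/2 = 14.85
Area = √(s(s-a)(s-b)(s-c)) = √(14.85·10.15·1.35·3.35) = 26.1087
R = abc/(4·Area) = (4.7·13.5·11.5)/(4·26.1087) = 729.675/104.4348 = 6.987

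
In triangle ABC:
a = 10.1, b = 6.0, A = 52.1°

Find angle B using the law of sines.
sin(B)/b = sin(A)/a
sin(B) = b·sin(A)/a = 6.0·sin(52.1°)/10.1 = 0.468763
B = arcsin(0.468763) = 27.95°  (b ≤ a, so B ≤ A and the acute solution is unique)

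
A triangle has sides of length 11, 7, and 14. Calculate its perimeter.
Perimeter = sum of all sides
Perimeter = 11 + 7 + 14
Perimeter = 32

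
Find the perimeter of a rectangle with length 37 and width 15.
Perimeter = 2 * (length + width)
Perimeter = 2 * (37 + 15)
Perimeter = 2 * 52
Perimeter = 104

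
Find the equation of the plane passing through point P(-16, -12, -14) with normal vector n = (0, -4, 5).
d = n·P = (0)(-16) + (-4)(-12) + (5)(-14) = -22
Plane: -4y + 5z = -22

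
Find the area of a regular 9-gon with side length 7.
For a regular 9-gon with side length s = 7:
Apothem a = s / (2*tan(pi/9)) = 7 / (2*tan(pi/9)) ≈ 9.6162
Perimeter P = 9 * 7 = 63
Area = (1/2) * P * a = (1/2) * 63 * 9.6162 = 302.91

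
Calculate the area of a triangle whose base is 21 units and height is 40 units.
Area = (1/2) * base * height
Area = (1/2) * 21 * 40
Area = 420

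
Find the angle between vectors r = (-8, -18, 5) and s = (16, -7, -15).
r·s = -77, |r|² = 413, |s|² = 530
cos θ = -77/√218890 ≈ -0.1646
θ ≈ 99.47°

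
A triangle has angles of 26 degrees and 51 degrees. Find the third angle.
Sum of angles in a triangle = 180 degrees
Third angle = 180 - 26 - 51
Third angle = 103 degrees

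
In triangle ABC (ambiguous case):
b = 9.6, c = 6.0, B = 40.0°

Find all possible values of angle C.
sin(C)/c = sin(B)/b  →  sin(C) = c·sin(B)/b = 6.0·sin(40.0°)/9.6 = 0.401742
C₁ = arcsin(0.401742) = 23.69°,  C₂ = 180° - C₁ = 156.31°
Check C₂: A = 180° - 40.0° - 156.31° = -16.31° ≤ 0, rejected
C = 23.69° (one solution)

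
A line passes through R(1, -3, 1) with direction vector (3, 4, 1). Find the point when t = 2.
P(2) = (1 + 3(2), -3 + 4(2), 1 + 1(2)) = (7, 5, 3)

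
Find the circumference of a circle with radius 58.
Circumference = 2 * pi * r
Circumference = 2 * pi * 58
Circumference = 364.42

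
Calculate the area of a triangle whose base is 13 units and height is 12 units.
Area = (1/2) * base * height
Area = (1/2) * 13 * 12
Area = 78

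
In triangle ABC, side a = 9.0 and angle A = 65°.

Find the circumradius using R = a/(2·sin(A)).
R = a/(2·sin(A)) = 9.0/(2·sin(65°))
R = 9.0/(2·0.906308) = 9.0/1.812616 = 4.965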